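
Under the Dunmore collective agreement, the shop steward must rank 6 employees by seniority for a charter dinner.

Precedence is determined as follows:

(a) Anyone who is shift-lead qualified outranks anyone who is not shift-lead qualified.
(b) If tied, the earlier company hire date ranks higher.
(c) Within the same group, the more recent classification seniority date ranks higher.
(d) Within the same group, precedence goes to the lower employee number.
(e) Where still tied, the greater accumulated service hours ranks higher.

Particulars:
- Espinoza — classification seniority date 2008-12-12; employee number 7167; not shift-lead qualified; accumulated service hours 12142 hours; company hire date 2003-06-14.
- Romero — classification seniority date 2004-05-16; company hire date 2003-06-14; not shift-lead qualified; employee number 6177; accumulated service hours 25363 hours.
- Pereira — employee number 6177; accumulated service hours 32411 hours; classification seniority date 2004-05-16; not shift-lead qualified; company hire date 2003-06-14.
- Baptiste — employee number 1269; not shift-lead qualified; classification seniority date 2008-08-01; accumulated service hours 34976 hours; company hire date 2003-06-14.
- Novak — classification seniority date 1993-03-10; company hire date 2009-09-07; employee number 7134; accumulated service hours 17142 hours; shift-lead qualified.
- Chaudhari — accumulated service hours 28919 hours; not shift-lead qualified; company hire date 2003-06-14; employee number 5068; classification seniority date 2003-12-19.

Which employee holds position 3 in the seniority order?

Baptiste

By the first rule: Novak (shift-lead qualified); then Espinoza, Baptiste, Pereira, Romero and Chaudhari (each not shift-lead qualified).
Espinoza, Baptiste, Pereira, Romero and Chaudhari all have company hire date 2003-06-14, so the next rule applies.
Among Espinoza, Baptiste, Pereira, Romero and Chaudhari, by classification seniority date (later first): Espinoza (2008-12-12) before Baptiste (2008-08-01) before Pereira and Romero (2004-05-16) before Chaudhari (2003-12-19).
Pereira and Romero both have employee number 6177, so the next rule applies.
Among Pereira and Romero, by accumulated service hours (higher first): Pereira (32411 hours) before Romero (25363 hours).
Order: Novak, Espinoza, Baptiste, Pereira, Romero, Chaudhari.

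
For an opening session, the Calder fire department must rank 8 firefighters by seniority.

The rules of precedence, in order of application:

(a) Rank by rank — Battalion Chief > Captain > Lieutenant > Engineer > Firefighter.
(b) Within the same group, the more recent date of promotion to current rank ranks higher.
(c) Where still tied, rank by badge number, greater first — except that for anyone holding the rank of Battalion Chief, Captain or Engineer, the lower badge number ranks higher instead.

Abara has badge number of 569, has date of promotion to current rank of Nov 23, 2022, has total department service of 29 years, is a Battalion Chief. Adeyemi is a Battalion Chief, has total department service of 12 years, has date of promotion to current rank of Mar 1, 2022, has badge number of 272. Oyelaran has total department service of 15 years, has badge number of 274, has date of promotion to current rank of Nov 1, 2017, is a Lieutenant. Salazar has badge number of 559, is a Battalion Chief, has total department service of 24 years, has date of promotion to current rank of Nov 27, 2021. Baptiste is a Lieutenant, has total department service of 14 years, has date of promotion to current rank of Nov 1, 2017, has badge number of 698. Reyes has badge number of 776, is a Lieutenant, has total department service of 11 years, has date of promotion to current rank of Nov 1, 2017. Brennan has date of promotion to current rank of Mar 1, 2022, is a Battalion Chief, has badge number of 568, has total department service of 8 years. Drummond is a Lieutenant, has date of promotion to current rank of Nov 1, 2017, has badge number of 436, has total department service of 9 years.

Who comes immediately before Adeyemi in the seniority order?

By rank: Abara, Adeyemi, Brennan and Salazar (Battalion Chief); then Reyes, Baptiste, Drummond and Oyelaran (Lieutenant).
Among Abara, Adeyemi, Brennan and Salazar, by date of promotion to current rank (later first): Abara (Nov 23, 2022) before Adeyemi and Brennan (Mar 1, 2022) before Salazar (Nov 27, 2021).
Among Adeyemi and Brennan, by badge number (lower first) (reversed rule for this group): Adeyemi (272) before Brennan (568).
Reyes, Baptiste, Drummond and Oyelaran all have date of promotion to current rank Nov 1, 2017, so the next rule applies.
Among Reyes, Baptiste, Drummond and Oyelaran, by badge number (higher first): Reyes (776) before Baptiste (698) before Drummond (436) before Oyelaran (274).
Order: Abara, Adeyemi, Brennan, Salazar, Reyes, Baptiste, Drummond, Oyelaran.

Abara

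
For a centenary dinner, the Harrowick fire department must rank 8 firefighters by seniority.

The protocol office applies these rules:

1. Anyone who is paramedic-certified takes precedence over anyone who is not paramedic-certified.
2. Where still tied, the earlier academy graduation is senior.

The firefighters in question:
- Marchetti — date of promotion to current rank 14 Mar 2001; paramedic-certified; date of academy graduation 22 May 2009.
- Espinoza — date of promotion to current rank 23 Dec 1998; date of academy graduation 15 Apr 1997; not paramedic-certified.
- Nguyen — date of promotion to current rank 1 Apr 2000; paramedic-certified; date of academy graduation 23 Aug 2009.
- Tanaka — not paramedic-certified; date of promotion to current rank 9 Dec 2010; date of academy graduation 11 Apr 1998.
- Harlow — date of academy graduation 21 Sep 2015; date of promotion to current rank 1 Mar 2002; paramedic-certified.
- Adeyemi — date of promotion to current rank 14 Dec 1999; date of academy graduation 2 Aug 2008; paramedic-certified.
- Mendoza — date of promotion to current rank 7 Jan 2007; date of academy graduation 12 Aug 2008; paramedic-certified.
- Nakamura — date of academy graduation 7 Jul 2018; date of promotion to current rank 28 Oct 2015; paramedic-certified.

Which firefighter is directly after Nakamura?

Espinoza

By the first rule: Adeyemi, Mendoza, Marchetti, Nguyen, Harlow and Nakamura (each paramedic-certified); then Espinoza and Tanaka (both not paramedic-certified).
Among Adeyemi, Mendoza, Marchetti, Nguyen, Harlow and Nakamura, by date of academy graduation (earlier first): Adeyemi (2 Aug 2008) before Mendoza (12 Aug 2008) before Marchetti (22 May 2009) before Nguyen (23 Aug 2009) before Harlow (21 Sep 2015) before Nakamura (7 Jul 2018).
Among Espinoza and Tanaka, by date of academy graduation (earlier first): Espinoza (15 Apr 1997) before Tanaka (11 Apr 1998).
Order: Adeyemi, Mendoza, Marchetti, Nguyen, Harlow, Nakamura, Espinoza, Tanaka.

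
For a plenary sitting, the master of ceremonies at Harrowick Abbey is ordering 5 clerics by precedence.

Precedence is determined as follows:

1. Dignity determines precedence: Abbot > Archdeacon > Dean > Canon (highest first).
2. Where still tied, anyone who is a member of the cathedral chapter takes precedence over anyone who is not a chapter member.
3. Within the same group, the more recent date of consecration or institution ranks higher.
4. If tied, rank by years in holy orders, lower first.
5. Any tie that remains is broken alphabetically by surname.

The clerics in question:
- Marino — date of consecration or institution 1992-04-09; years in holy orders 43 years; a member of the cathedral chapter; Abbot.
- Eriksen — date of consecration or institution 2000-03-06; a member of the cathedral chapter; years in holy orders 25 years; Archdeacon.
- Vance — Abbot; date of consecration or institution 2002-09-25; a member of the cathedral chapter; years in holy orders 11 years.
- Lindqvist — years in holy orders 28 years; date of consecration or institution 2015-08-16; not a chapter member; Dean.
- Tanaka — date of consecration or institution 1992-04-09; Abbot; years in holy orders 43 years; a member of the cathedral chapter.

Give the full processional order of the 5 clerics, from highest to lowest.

Vance, Marino, Tanaka, Eriksen, Lindqvist

By dignity: Vance, Marino and Tanaka (Abbot); then Eriksen (Archdeacon); then Lindqvist (Dean).
Vance, Marino and Tanaka are each a member of the cathedral chapter, so the next rule applies.
Among Vance, Marino and Tanaka, by date of consecration or institution (later first): Vance (2002-09-25) before Marino and Tanaka (1992-04-09).
Marino and Tanaka both have years in holy orders 43 years, so the next rule applies.
Among Marino and Tanaka, alphabetically by surname: Marino before Tanaka.
Full order: Vance, Marino, Tanaka, Eriksen, Lindqvist.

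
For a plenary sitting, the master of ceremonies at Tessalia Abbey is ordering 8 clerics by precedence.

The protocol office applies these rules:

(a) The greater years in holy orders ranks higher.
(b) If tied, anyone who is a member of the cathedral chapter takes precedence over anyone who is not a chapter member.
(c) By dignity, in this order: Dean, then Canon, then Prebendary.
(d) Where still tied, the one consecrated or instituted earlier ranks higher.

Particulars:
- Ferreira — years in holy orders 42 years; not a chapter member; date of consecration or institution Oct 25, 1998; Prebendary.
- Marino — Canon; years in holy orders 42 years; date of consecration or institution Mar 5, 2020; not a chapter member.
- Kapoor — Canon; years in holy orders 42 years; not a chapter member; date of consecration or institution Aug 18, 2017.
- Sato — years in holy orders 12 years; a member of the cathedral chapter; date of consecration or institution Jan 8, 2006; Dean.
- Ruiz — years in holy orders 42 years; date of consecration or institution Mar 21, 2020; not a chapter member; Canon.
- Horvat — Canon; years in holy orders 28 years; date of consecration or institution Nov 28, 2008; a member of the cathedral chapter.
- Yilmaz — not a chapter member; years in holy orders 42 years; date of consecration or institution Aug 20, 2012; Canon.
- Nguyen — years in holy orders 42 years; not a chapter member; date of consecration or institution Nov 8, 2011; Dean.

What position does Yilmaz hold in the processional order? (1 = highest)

By years in holy orders (higher first): Nguyen, Yilmaz, Kapoor, Marino, Ruiz and Ferreira (each 42 years); then Horvat (28 years); then Sato (12 years).
Nguyen, Yilmaz, Kapoor, Marino, Ruiz and Ferreira are each not a chapter member, so the next rule applies.
Among Nguyen, Yilmaz, Kapoor, Marino, Ruiz and Ferreira, by dignity: Nguyen (Dean) before Yilmaz, Kapoor, Marino and Ruiz (Canon) before Ferreira (Prebendary).
Among Yilmaz, Kapoor, Marino and Ruiz, by date of consecration or institution (earlier first): Yilmaz (Aug 20, 2012) before Kapoor (Aug 18, 2017) before Marino (Mar 5, 2020) before Ruiz (Mar 21, 2020).
Order: Nguyen, Yilmaz, Kapoor, Marino, Ruiz, Ferreira, Horvat, Sato. So position 2.

2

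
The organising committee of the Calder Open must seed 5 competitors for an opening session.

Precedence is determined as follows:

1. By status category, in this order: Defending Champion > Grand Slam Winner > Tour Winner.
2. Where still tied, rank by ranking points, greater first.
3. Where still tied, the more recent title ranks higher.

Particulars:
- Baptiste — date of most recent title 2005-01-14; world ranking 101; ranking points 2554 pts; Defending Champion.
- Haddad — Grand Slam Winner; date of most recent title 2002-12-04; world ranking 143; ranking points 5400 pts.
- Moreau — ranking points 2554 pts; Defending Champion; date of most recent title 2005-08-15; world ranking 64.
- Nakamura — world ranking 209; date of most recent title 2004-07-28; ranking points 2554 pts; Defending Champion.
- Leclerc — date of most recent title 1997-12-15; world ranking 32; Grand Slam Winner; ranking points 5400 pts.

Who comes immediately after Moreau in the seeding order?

Baptiste

By status category: Moreau, Baptiste and Nakamura (Defending Champion); then Haddad and Leclerc (Grand Slam Winner).
Moreau, Baptiste and Nakamura all have ranking points 2554 pts, so the next rule applies.
Among Moreau, Baptiste and Nakamura, by date of most recent title (later first): Moreau (2005-08-15) before Baptiste (2005-01-14) before Nakamura (2004-07-28).
Haddad and Leclerc both have ranking points 5400 pts, so the next rule applies.
Among Haddad and Leclerc, by date of most recent title (later first): Haddad (2002-12-04) before Leclerc (1997-12-15).
Order: Moreau, Baptiste, Nakamura, Haddad, Leclerc.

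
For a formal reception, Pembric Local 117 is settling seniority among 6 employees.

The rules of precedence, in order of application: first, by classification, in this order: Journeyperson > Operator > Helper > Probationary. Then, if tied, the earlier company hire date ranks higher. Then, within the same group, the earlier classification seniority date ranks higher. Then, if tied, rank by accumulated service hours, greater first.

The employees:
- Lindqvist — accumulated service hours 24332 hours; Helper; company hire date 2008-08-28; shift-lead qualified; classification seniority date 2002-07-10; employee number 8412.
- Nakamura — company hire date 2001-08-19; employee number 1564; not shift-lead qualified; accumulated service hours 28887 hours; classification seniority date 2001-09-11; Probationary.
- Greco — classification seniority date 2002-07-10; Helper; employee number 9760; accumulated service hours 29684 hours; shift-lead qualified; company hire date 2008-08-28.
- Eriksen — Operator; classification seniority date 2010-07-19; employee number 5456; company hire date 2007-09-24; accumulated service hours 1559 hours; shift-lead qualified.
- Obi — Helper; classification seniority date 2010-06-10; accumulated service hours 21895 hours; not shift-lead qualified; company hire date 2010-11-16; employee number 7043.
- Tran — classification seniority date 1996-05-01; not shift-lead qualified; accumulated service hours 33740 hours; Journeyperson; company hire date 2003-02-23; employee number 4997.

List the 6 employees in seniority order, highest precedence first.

By classification: Tran (Journeyperson); then Eriksen (Operator); then Greco, Lindqvist and Obi (Helper); then Nakamura (Probationary).
Among Greco, Lindqvist and Obi, by company hire date (earlier first): Greco and Lindqvist (2008-08-28) before Obi (2010-11-16).
Greco and Lindqvist both have classification seniority date 2002-07-10, so the next rule applies.
Among Greco and Lindqvist, by accumulated service hours (higher first): Greco (29684 hours) before Lindqvist (24332 hours).
Full order: Tran, Eriksen, Greco, Lindqvist, Obi, Nakamura.

Tran, Eriksen, Greco, Lindqvist, Obi, Nakamura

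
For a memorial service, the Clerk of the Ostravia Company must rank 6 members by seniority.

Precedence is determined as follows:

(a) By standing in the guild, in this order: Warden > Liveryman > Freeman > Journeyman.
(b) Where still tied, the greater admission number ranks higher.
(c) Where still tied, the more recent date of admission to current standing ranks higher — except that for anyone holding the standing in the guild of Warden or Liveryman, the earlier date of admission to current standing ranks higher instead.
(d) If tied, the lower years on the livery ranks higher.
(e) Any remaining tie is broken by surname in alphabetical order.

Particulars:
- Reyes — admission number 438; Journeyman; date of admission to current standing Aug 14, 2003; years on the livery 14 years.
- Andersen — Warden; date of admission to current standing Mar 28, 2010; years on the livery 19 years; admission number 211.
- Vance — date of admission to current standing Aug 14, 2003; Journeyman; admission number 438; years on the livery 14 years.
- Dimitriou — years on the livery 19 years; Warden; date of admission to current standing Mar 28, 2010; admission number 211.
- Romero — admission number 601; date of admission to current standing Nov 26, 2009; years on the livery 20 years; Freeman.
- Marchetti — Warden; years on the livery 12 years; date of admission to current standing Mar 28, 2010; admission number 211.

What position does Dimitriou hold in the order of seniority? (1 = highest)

3

By standing in the guild: Marchetti, Andersen and Dimitriou (Warden); then Romero (Freeman); then Reyes and Vance (Journeyman).
Marchetti, Andersen and Dimitriou all have admission number 211, so the next rule applies.
Marchetti, Andersen and Dimitriou all have date of admission to current standing Mar 28, 2010, so the next rule applies.
Among Marchetti, Andersen and Dimitriou, by years on the livery (lower first): Marchetti (12 years) before Andersen and Dimitriou (19 years).
Among Andersen and Dimitriou, alphabetically by surname: Andersen before Dimitriou.
Reyes and Vance both have admission number 438, so the next rule applies.
Reyes and Vance both have date of admission to current standing Aug 14, 2003, so the next rule applies.
Reyes and Vance both have years on the livery 14 years, so the next rule applies.
Among Reyes and Vance, alphabetically by surname: Reyes before Vance.
Order: Marchetti, Andersen, Dimitriou, Romero, Reyes, Vance. So position 3.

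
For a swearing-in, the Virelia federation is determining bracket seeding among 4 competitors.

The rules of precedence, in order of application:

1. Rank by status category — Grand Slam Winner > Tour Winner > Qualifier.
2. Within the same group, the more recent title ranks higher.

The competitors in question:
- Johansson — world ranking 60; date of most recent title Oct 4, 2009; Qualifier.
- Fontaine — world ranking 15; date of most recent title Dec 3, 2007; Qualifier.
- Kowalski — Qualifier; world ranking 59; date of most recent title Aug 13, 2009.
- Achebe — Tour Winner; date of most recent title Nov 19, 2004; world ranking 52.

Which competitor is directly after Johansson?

By status category: Achebe (Tour Winner); then Johansson, Kowalski and Fontaine (Qualifier).
Among Johansson, Kowalski and Fontaine, by date of most recent title (later first): Johansson (Oct 4, 2009) before Kowalski (Aug 13, 2009) before Fontaine (Dec 3, 2007).
Order: Achebe, Johansson, Kowalski, Fontaine.

Kowalski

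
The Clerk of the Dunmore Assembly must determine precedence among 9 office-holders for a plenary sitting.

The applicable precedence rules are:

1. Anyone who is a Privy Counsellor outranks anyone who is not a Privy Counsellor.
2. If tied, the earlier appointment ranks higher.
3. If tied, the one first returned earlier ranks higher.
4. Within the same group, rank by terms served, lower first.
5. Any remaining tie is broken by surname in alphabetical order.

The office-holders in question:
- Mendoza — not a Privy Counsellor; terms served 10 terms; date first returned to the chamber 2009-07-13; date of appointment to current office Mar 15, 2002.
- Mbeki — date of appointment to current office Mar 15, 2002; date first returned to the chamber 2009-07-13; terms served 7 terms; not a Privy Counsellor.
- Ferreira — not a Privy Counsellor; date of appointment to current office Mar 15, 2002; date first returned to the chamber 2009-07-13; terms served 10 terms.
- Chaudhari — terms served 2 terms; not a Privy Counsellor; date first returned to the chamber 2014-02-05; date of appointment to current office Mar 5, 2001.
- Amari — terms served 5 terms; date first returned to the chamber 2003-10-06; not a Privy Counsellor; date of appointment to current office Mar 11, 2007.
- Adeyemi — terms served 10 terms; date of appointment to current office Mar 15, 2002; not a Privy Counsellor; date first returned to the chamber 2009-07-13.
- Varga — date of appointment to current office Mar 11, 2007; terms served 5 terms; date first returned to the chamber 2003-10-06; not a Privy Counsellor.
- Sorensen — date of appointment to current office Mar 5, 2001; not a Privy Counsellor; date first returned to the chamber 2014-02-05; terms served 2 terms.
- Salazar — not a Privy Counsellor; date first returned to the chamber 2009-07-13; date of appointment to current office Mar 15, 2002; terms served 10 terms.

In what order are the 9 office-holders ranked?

Chaudhari, Sorensen, Mbeki, Adeyemi, Ferreira, Mendoza, Salazar, Amari, Varga

By the first rule: Chaudhari, Sorensen, Mbeki, Adeyemi, Ferreira, Mendoza, Salazar, Amari and Varga (each not a Privy Counsellor).
Among Chaudhari, Sorensen, Mbeki, Adeyemi, Ferreira, Mendoza, Salazar, Amari and Varga, by date of appointment to current office (earlier first): Chaudhari and Sorensen (Mar 5, 2001) before Mbeki, Adeyemi, Ferreira, Mendoza and Salazar (Mar 15, 2002) before Amari and Varga (Mar 11, 2007).
Chaudhari and Sorensen both have date first returned to the chamber 2014-02-05, so the next rule applies.
Chaudhari and Sorensen both have terms served 2 terms, so the next rule applies.
Among Chaudhari and Sorensen, alphabetically by surname: Chaudhari before Sorensen.
Mbeki, Adeyemi, Ferreira, Mendoza and Salazar all have date first returned to the chamber 2009-07-13, so the next rule applies.
Among Mbeki, Adeyemi, Ferreira, Mendoza and Salazar, by terms served (lower first): Mbeki (7 terms) before Adeyemi, Ferreira, Mendoza and Salazar (10 terms).
Among Adeyemi, Ferreira, Mendoza and Salazar, alphabetically by surname: Adeyemi before Ferreira before Mendoza before Salazar.
Amari and Varga both have date first returned to the chamber 2003-10-06, so the next rule applies.
Amari and Varga both have terms served 5 terms, so the next rule applies.
Among Amari and Varga, alphabetically by surname: Amari before Varga.
Full order: Chaudhari, Sorensen, Mbeki, Adeyemi, Ferreira, Mendoza, Salazar, Amari, Varga.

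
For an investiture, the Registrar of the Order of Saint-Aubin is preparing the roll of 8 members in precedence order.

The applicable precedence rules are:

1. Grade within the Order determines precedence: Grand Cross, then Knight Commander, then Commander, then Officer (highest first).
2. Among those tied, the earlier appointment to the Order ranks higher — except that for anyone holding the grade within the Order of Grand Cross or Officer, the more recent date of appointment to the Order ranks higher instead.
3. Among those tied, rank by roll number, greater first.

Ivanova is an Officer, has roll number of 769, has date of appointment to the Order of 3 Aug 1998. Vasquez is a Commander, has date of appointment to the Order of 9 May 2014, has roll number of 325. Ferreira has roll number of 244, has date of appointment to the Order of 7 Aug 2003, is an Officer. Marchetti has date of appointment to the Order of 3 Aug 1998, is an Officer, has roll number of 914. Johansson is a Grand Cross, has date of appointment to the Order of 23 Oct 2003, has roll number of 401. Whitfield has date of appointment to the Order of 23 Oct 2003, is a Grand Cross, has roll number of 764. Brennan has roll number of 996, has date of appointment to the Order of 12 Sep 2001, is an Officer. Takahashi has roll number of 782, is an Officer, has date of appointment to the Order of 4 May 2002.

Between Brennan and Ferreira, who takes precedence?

Ferreira

By grade within the Order: Whitfield and Johansson (Grand Cross); then Vasquez (Commander); then Ferreira, Takahashi, Brennan, Marchetti and Ivanova (Officer).
Whitfield and Johansson both have date of appointment to the Order 23 Oct 2003, so the next rule applies.
Among Whitfield and Johansson, by roll number (higher first): Whitfield (764) before Johansson (401).
Among Ferreira, Takahashi, Brennan, Marchetti and Ivanova, by date of appointment to the Order (later first) (reversed rule for this group): Ferreira (7 Aug 2003) before Takahashi (4 May 2002) before Brennan (12 Sep 2001) before Marchetti and Ivanova (3 Aug 1998).
Among Marchetti and Ivanova, by roll number (higher first): Marchetti (914) before Ivanova (769).
So Ferreira takes precedence.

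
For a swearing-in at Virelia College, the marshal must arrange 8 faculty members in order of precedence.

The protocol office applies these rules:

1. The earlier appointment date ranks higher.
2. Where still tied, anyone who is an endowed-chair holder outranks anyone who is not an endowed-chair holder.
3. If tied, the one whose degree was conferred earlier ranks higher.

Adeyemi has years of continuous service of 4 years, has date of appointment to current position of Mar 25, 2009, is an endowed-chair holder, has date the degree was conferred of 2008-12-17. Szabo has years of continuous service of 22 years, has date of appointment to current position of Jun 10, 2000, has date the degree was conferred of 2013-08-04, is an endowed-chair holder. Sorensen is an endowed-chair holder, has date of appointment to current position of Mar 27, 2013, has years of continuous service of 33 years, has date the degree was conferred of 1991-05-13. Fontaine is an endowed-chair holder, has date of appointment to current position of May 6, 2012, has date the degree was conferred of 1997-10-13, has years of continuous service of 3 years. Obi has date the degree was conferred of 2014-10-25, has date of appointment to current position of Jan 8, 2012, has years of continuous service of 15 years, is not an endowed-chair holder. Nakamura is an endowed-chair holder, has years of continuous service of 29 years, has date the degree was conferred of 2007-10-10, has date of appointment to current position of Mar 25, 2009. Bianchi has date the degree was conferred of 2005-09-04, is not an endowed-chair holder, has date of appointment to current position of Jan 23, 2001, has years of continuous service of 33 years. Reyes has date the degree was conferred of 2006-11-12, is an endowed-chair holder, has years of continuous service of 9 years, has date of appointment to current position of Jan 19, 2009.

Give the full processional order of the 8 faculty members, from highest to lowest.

By date of appointment to current position (earlier first): Szabo (Jun 10, 2000); then Bianchi (Jan 23, 2001); then Reyes (Jan 19, 2009); then Nakamura and Adeyemi (both Mar 25, 2009); then Obi (Jan 8, 2012); then Fontaine (May 6, 2012); then Sorensen (Mar 27, 2013).
Nakamura and Adeyemi are each an endowed-chair holder, so the next rule applies.
Among Nakamura and Adeyemi, by date the degree was conferred (earlier first): Nakamura (2007-10-10) before Adeyemi (2008-12-17).
Full order: Szabo, Bianchi, Reyes, Nakamura, Adeyemi, Obi, Fontaine, Sorensen.

Szabo, Bianchi, Reyes, Nakamura, Adeyemi, Obi, Fontaine, Sorensen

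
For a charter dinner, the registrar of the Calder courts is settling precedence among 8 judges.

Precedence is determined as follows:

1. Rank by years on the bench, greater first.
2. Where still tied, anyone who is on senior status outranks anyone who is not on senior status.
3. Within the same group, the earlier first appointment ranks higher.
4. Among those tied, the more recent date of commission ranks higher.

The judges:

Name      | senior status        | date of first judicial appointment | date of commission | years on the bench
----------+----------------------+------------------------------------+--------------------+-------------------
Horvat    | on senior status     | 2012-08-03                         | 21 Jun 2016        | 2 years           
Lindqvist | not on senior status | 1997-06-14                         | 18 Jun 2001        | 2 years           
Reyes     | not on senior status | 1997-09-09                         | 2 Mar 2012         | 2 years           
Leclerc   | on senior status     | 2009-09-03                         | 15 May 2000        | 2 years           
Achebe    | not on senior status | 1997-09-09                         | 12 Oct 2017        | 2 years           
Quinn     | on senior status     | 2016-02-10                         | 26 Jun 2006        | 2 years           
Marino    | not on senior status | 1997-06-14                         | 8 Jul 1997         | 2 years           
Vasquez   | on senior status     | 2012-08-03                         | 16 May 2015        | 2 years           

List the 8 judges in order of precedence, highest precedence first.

By years on the bench (higher first): Leclerc, Horvat, Vasquez, Quinn, Lindqvist, Marino, Achebe and Reyes (each 2 years).
Among Leclerc, Horvat, Vasquez, Quinn, Lindqvist, Marino, Achebe and Reyes, on senior status before not on senior status: Leclerc, Horvat, Vasquez and Quinn (on senior status) before Lindqvist, Marino, Achebe and Reyes (not on senior status).
Among Leclerc, Horvat, Vasquez and Quinn, by date of first judicial appointment (earlier first): Leclerc (2009-09-03) before Horvat and Vasquez (2012-08-03) before Quinn (2016-02-10).
Among Horvat and Vasquez, by date of commission (later first): Horvat (21 Jun 2016) before Vasquez (16 May 2015).
Among Lindqvist, Marino, Achebe and Reyes, by date of first judicial appointment (earlier first): Lindqvist and Marino (1997-06-14) before Achebe and Reyes (1997-09-09).
Among Lindqvist and Marino, by date of commission (later first): Lindqvist (18 Jun 2001) before Marino (8 Jul 1997).
Among Achebe and Reyes, by date of commission (later first): Achebe (12 Oct 2017) before Reyes (2 Mar 2012).
Full order: Leclerc, Horvat, Vasquez, Quinn, Lindqvist, Marino, Achebe, Reyes.

Leclerc, Horvat, Vasquez, Quinn, Lindqvist, Marino, Achebe, Reyes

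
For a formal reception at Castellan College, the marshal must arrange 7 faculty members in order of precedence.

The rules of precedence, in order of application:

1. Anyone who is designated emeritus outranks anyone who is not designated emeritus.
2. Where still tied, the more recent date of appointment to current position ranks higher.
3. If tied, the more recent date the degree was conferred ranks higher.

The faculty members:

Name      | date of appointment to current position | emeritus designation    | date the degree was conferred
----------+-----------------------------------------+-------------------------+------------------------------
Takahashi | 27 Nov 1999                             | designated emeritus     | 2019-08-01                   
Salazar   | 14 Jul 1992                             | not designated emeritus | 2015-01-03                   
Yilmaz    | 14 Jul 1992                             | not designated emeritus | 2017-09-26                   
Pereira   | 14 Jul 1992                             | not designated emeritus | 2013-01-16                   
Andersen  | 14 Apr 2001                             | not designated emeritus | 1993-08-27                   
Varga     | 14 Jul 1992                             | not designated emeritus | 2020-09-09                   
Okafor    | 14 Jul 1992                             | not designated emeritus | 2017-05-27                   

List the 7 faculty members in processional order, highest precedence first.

By the first rule: Takahashi (designated emeritus); then Andersen, Varga, Yilmaz, Okafor, Salazar and Pereira (each not designated emeritus).
Among Andersen, Varga, Yilmaz, Okafor, Salazar and Pereira, by date of appointment to current position (later first): Andersen (14 Apr 2001) before Varga, Yilmaz, Okafor, Salazar and Pereira (14 Jul 1992).
Among Varga, Yilmaz, Okafor, Salazar and Pereira, by date the degree was conferred (later first): Varga (2020-09-09) before Yilmaz (2017-09-26) before Okafor (2017-05-27) before Salazar (2015-01-03) before Pereira (2013-01-16).
Full order: Takahashi, Andersen, Varga, Yilmaz, Okafor, Salazar, Pereira.

Takahashi, Andersen, Varga, Yilmaz, Okafor, Salazar, Pereira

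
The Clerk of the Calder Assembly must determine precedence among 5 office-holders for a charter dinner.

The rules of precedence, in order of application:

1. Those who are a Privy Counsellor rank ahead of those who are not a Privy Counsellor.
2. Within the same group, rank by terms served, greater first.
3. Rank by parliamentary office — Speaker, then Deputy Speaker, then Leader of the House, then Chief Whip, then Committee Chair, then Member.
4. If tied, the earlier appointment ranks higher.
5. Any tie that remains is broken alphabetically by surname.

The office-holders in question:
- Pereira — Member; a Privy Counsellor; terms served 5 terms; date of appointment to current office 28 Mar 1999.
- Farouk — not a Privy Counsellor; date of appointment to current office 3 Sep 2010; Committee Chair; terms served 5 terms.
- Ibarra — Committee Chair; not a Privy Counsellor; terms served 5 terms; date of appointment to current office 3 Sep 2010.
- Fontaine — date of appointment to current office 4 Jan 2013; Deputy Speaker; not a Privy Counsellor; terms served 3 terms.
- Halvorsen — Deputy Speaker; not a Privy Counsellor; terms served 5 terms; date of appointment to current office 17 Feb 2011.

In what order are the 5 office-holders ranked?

Pereira, Halvorsen, Farouk, Ibarra, Fontaine

By the first rule: Pereira (a Privy Counsellor); then Halvorsen, Farouk, Ibarra and Fontaine (each not a Privy Counsellor).
Among Halvorsen, Farouk, Ibarra and Fontaine, by terms served (higher first): Halvorsen, Farouk and Ibarra (5 terms) before Fontaine (3 terms).
Among Halvorsen, Farouk and Ibarra, by parliamentary office: Halvorsen (Deputy Speaker) before Farouk and Ibarra (Committee Chair).
Farouk and Ibarra both have date of appointment to current office 3 Sep 2010, so the next rule applies.
Among Farouk and Ibarra, alphabetically by surname: Farouk before Ibarra.
Full order: Pereira, Halvorsen, Farouk, Ibarra, Fontaine.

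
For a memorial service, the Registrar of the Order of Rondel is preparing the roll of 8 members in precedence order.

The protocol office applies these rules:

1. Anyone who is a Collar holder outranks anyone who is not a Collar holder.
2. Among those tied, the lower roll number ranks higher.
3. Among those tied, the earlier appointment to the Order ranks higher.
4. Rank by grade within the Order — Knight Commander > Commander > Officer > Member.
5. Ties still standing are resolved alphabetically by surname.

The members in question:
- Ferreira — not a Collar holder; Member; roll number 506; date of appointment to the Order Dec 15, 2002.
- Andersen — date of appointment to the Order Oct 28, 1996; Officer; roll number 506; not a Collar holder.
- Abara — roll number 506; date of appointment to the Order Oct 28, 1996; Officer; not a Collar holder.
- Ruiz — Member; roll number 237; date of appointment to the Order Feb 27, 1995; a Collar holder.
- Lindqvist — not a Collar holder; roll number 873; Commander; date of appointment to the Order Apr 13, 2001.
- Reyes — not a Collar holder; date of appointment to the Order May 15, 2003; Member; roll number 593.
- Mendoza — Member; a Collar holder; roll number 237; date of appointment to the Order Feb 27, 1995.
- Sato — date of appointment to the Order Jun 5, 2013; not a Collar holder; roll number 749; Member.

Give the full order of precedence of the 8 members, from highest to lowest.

By the first rule: Mendoza and Ruiz (both a Collar holder); then Abara, Andersen, Ferreira, Reyes, Sato and Lindqvist (each not a Collar holder).
Mendoza and Ruiz both have roll number 237, so the next rule applies.
Mendoza and Ruiz both have date of appointment to the Order Feb 27, 1995, so the next rule applies.
Mendoza and Ruiz are each Member, so the next rule applies.
Among Mendoza and Ruiz, alphabetically by surname: Mendoza before Ruiz.
Among Abara, Andersen, Ferreira, Reyes, Sato and Lindqvist, by roll number (lower first): Abara, Andersen and Ferreira (506) before Reyes (593) before Sato (749) before Lindqvist (873).
Among Abara, Andersen and Ferreira, by date of appointment to the Order (earlier first): Abara and Andersen (Oct 28, 1996) before Ferreira (Dec 15, 2002).
Abara and Andersen are each Officer, so the next rule applies.
Among Abara and Andersen, alphabetically by surname: Abara before Andersen.
Full order: Mendoza, Ruiz, Abara, Andersen, Ferreira, Reyes, Sato, Lindqvist.

Mendoza, Ruiz, Abara, Andersen, Ferreira, Reyes, Sato, Lindqvist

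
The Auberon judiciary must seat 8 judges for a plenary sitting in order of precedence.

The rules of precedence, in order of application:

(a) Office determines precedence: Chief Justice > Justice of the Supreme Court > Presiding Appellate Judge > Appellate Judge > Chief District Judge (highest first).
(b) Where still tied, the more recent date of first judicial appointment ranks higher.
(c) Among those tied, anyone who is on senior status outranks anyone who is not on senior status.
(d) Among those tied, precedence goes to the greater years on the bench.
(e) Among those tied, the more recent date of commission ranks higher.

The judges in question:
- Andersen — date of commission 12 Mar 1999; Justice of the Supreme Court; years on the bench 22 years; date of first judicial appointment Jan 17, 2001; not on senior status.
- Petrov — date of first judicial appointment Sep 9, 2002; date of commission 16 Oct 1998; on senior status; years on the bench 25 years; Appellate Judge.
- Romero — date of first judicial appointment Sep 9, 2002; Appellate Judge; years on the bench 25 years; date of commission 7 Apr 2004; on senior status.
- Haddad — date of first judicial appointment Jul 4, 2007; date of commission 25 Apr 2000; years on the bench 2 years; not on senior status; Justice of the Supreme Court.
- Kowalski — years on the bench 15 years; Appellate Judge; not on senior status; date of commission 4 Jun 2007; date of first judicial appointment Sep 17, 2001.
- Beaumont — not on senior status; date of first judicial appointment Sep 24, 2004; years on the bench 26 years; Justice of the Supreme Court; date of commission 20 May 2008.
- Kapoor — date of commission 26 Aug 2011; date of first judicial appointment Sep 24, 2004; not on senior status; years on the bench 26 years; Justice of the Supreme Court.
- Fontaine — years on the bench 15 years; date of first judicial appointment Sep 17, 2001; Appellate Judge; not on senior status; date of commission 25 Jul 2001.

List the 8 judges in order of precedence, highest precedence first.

By office: Haddad, Kapoor, Beaumont and Andersen (Justice of the Supreme Court); then Romero, Petrov, Kowalski and Fontaine (Appellate Judge).
Among Haddad, Kapoor, Beaumont and Andersen, by date of first judicial appointment (later first): Haddad (Jul 4, 2007) before Kapoor and Beaumont (Sep 24, 2004) before Andersen (Jan 17, 2001).
Kapoor and Beaumont are each not on senior status, so the next rule applies.
Kapoor and Beaumont both have years on the bench 26 years, so the next rule applies.
Among Kapoor and Beaumont, by date of commission (later first): Kapoor (26 Aug 2011) before Beaumont (20 May 2008).
Among Romero, Petrov, Kowalski and Fontaine, by date of first judicial appointment (later first): Romero and Petrov (Sep 9, 2002) before Kowalski and Fontaine (Sep 17, 2001).
Romero and Petrov are each on senior status, so the next rule applies.
Romero and Petrov both have years on the bench 25 years, so the next rule applies.
Among Romero and Petrov, by date of commission (later first): Romero (7 Apr 2004) before Petrov (16 Oct 1998).
Kowalski and Fontaine are each not on senior status, so the next rule applies.
Kowalski and Fontaine both have years on the bench 15 years, so the next rule applies.
Among Kowalski and Fontaine, by date of commission (later first): Kowalski (4 Jun 2007) before Fontaine (25 Jul 2001).
Full order: Haddad, Kapoor, Beaumont, Andersen, Romero, Petrov, Kowalski, Fontaine.

Haddad, Kapoor, Beaumont, Andersen, Romero, Petrov, Kowalski, Fontaine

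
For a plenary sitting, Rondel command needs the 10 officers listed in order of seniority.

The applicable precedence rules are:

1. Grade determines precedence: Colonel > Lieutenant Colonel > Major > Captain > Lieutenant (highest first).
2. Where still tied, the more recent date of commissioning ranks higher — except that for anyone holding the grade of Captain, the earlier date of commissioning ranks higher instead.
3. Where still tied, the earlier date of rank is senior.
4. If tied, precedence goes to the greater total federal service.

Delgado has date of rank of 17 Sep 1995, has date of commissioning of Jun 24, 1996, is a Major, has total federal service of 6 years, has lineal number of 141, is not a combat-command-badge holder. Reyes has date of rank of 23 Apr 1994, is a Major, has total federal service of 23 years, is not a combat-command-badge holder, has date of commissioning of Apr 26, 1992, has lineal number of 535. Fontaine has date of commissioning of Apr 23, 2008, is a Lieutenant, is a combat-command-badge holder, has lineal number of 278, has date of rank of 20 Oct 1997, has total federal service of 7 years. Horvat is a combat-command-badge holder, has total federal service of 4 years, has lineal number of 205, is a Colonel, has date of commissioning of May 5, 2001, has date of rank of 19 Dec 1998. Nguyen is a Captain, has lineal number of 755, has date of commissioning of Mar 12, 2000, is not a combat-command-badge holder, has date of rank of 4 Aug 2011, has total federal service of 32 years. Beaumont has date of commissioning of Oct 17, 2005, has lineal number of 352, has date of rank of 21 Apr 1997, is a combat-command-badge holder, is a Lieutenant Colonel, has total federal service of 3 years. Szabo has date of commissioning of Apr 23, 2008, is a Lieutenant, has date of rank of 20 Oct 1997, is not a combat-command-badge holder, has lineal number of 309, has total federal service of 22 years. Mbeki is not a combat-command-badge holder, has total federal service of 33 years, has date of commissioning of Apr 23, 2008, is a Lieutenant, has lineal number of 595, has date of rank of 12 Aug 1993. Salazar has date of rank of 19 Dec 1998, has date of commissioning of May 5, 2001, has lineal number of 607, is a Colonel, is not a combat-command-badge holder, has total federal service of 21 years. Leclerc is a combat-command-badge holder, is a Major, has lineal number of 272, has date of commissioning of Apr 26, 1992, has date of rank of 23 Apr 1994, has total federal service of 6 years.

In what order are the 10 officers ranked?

Salazar, Horvat, Beaumont, Delgado, Reyes, Leclerc, Nguyen, Mbeki, Szabo, Fontaine

By grade: Salazar and Horvat (Colonel); then Beaumont (Lieutenant Colonel); then Delgado, Reyes and Leclerc (Major); then Nguyen (Captain); then Mbeki, Szabo and Fontaine (Lieutenant).
Salazar and Horvat both have date of commissioning May 5, 2001, so the next rule applies.
Salazar and Horvat both have date of rank 19 Dec 1998, so the next rule applies.
Among Salazar and Horvat, by total federal service (higher first): Salazar (21 years) before Horvat (4 years).
Among Delgado, Reyes and Leclerc, by date of commissioning (later first): Delgado (Jun 24, 1996) before Reyes and Leclerc (Apr 26, 1992).
Reyes and Leclerc both have date of rank 23 Apr 1994, so the next rule applies.
Among Reyes and Leclerc, by total federal service (higher first): Reyes (23 years) before Leclerc (6 years).
Mbeki, Szabo and Fontaine all have date of commissioning Apr 23, 2008, so the next rule applies.
Among Mbeki, Szabo and Fontaine, by date of rank (earlier first): Mbeki (12 Aug 1993) before Szabo and Fontaine (20 Oct 1997).
Among Szabo and Fontaine, by total federal service (higher first): Szabo (22 years) before Fontaine (7 years).
Full order: Salazar, Horvat, Beaumont, Delgado, Reyes, Leclerc, Nguyen, Mbeki, Szabo, Fontaine.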